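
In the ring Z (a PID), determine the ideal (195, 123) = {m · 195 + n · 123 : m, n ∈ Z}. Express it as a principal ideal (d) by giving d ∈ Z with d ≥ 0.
(195, 123) = (3); d = 3

In the PID Z, (a, b) is generated by gcd(a, b). Compute gcd(195, 123) with the extended Euclidean algorithm, tracking rows (r, s, t) with s·195 + t·123 = r:
  row A: (195, 1, 0)   [1·195 + 0·123 = 195]
  row B: (123, 0, 1)   [0·195 + 1·123 = 123]
  195 = 1·123 + 72   → row C = row A − 1·row B = (72, 1, −1)   [check: 1·195 − 1·123 = 72]
  123 = 1·72 + 51   → row D = row B − 1·row C = (51, −1, 2)   [check: −1·195 + 2·123 = 51]
  72 = 1·51 + 21   → row E = row C − 1·row D = (21, 2, −3)   [check: 2·195 − 3·123 = 21]
  51 = 2·21 + 9   → row F = row D − 2·row E = (9, −5, 8)   [check: −5·195 + 8·123 = 9]
  21 = 2·9 + 3   → row G = row E − 2·row F = (3, 12, −19)   [check: 12·195 − 19·123 = 3]
  9 = 3·3 + 0   → remainder 0, stop. gcd = 3 (last nonzero row G).
So gcd(195, 123) = 3, with Bézout identity 12·195 − 19·123 = 3. Containment (⊇): the Bézout identity exhibits 3 as an element of (195, 123), giving (3) ⊆ (195, 123). Containment (⊆): since 3 | 195 and 3 | 123 (195 = 3·65, 123 = 3·41), every Z-linear combination of 195 and 123 is divisible by 3, so (195, 123) ⊆ (3). Therefore (195, 123) = (3), d = 3.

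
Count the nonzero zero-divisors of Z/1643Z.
In Z/1643Z each nonzero element is either a unit (gcd with 1643 is 1) or a zero-divisor (gcd > 1). The number of units is φ(1643): factorise 1643 = 31 · 53, so φ(1643) = (31 − 1) · (53 − 1) = 30 · 52 = 1560. The nonzero elements number 1643 − 1 = 1642. Hence the nonzero zero-divisors number 1642 − 1560 = 82.

Final answer: Z/1643Z has 82 nonzero zero-divisors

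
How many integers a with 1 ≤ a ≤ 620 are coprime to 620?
The number of a ∈ {1, ..., 620} with gcd(a, 620) = 1 is by definition Euler's totient φ(620). φ is multiplicative, with φ(p^e) = p^e − p^(e−1). Factorise 620 = 2^2 · 5 · 31. Then
  φ(620) = (2^2 − 2^1) · (5 − 1) · (31 − 1) = 2 · 4 · 30 = 240.
So there are 240 such integers.

Final answer: 240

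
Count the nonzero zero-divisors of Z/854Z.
Z/854Z has 493 nonzero zero-divisors

In Z/854Z each nonzero element is either a unit (gcd with 854 is 1) or a zero-divisor (gcd > 1). The number of units is φ(854): factorise 854 = 2 · 7 · 61, so φ(854) = (2 − 1) · (7 − 1) · (61 − 1) = 1 · 6 · 60 = 360. The nonzero elements number 854 − 1 = 853. Hence the nonzero zero-divisors number 853 − 360 = 493.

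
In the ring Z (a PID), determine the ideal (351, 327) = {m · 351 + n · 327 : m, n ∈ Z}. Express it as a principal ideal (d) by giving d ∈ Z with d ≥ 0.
In the PID Z, (a, b) is generated by gcd(a, b). Compute gcd(351, 327) with the extended Euclidean algorithm, tracking rows (r, s, t) with s·351 + t·327 = r:
  row A: (351, 1, 0)   [1·351 + 0·327 = 351]
  row B: (327, 0, 1)   [0·351 + 1·327 = 327]
  351 = 1·327 + 24   → row C = row A − 1·row B = (24, 1, −1)   [check: 1·351 − 1·327 = 24]
  327 = 13·24 + 15   → row D = row B − 13·row C = (15, −13, 14)   [check: −13·351 + 14·327 = 15]
  24 = 1·15 + 9   → row E = row C − 1·row D = (9, 14, −15)   [check: 14·351 − 15·327 = 9]
  15 = 1·9 + 6   → row F = row D − 1·row E = (6, −27, 29)   [check: −27·351 + 29·327 = 6]
  9 = 1·6 + 3   → row G = row E − 1·row F = (3, 41, −44)   [check: 41·351 − 44·327 = 3]
  6 = 2·3 + 0   → remainder 0, stop. gcd = 3 (last nonzero row G).
So gcd(351, 327) = 3, with Bézout identity 41·351 − 44·327 = 3. Containment (⊇): the Bézout identity exhibits 3 as an element of (351, 327), giving (3) ⊆ (351, 327). Containment (⊆): since 3 | 351 and 3 | 327 (351 = 3·117, 327 = 3·109), every Z-linear combination of 351 and 327 is divisible by 3, so (351, 327) ⊆ (3). Therefore (351, 327) = (3), d = 3.

Final answer: (351, 327) = (3); d = 3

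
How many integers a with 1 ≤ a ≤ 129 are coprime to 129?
84

The number of a ∈ {1, ..., 129} with gcd(a, 129) = 1 is by definition Euler's totient φ(129). φ is multiplicative, with φ(p^e) = p^e − p^(e−1). Factorise 129 = 3 · 43. Then
  φ(129) = (3 − 1) · (43 − 1) = 2 · 42 = 84.
So there are 84 such integers.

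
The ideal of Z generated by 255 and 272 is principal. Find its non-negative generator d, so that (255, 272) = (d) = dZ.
(255, 272) = (17); d = 17

In the PID Z, (a, b) is generated by gcd(a, b). Compute gcd(272, 255) with the extended Euclidean algorithm, tracking rows (r, s, t) with s·272 + t·255 = r:
  row A: (272, 1, 0)   [1·272 + 0·255 = 272]
  row B: (255, 0, 1)   [0·272 + 1·255 = 255]
  272 = 1·255 + 17   → row C = row A − 1·row B = (17, 1, −1)   [check: 1·272 − 1·255 = 17]
  255 = 15·17 + 0   → remainder 0, stop. gcd = 17 (last nonzero row C).
So gcd(255, 272) = 17, with Bézout identity 1·272 − 1·255 = 17. Containment (⊇): the Bézout identity exhibits 17 as an element of (255, 272), giving (17) ⊆ (255, 272). Containment (⊆): since 17 | 255 and 17 | 272 (255 = 17·15, 272 = 17·16), every Z-linear combination of 255 and 272 is divisible by 17, so (255, 272) ⊆ (17). Therefore (255, 272) = (17), d = 17.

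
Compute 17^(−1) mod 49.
17^(−1) ≡ 26 (mod 49)

Apply the extended Euclidean algorithm to (49, 17), tracking rows (r, s, t) with s·49 + t·17 = r. Each division r_prev = q·r_cur + r_new produces the new row as (previous row) − q·(current row):
  row A: (49, 1, 0)   [1·49 + 0·17 = 49]
  row B: (17, 0, 1)   [0·49 + 1·17 = 17]
  49 = 2·17 + 15   → row C = row A − 2·row B = (15, 1, −2)   [check: 1·49 − 2·17 = 15]
  17 = 1·15 + 2   → row D = row B − 1·row C = (2, −1, 3)   [check: −1·49 + 3·17 = 2]
  15 = 7·2 + 1   → row E = row C − 7·row D = (1, 8, −23)   [check: 8·49 − 23·17 = 1]
  2 = 2·1 + 0   → remainder 0, stop. gcd = 1 (last nonzero row E).
The gcd is 1, so 17 is invertible mod 49. The last nonzero row gives 8·49 − 23·17 = 1, so t = −23. So 17^(−1) ≡ −23 ≡ 26 (mod 49). Verify: 17 · 26 = 442 ≡ 1 (mod 49). ✓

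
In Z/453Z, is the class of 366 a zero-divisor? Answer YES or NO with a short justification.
gcd(366, 453) = 3 > 1, so 366 is not a unit in Z/453Z. In Z/nZ every nonzero non-unit is a zero-divisor: explicitly, take b = 453/gcd = 151 ≠ 0 (mod 453); then 366·151 = 55266 = 122·453, i.e. 366·151 ≡ 0 (mod 453). So 366 is a zero-divisor.

Final answer: YES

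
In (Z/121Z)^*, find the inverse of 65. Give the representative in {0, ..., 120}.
65^(−1) ≡ 54 (mod 121)

Apply the extended Euclidean algorithm to (121, 65), tracking rows (r, s, t) with s·121 + t·65 = r. Each division r_prev = q·r_cur + r_new produces the new row as (previous row) − q·(current row):
  row A: (121, 1, 0)   [1·121 + 0·65 = 121]
  row B: (65, 0, 1)   [0·121 + 1·65 = 65]
  121 = 1·65 + 56   → row C = row A − 1·row B = (56, 1, −1)   [check: 1·121 − 1·65 = 56]
  65 = 1·56 + 9   → row D = row B − 1·row C = (9, −1, 2)   [check: −1·121 + 2·65 = 9]
  56 = 6·9 + 2   → row E = row C − 6·row D = (2, 7, −13)   [check: 7·121 − 13·65 = 2]
  9 = 4·2 + 1   → row F = row D − 4·row E = (1, −29, 54)   [check: −29·121 + 54·65 = 1]
  2 = 2·1 + 0   → remainder 0, stop. gcd = 1 (last nonzero row F).
The gcd is 1, so 65 is invertible mod 121. The last nonzero row gives −29·121 + 54·65 = 1, so t = 54. So 65^(−1) ≡ 54 (mod 121). Verify: 65 · 54 = 3510 ≡ 1 (mod 121). ✓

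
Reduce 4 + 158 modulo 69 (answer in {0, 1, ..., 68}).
24

Reduce the summands first: 158 ≡ 20 (mod 69), so 4 + 158 ≡ 4 + 20 (mod 69). 4 + 20 = 24; 24 = 0·69 + 24, so (4 + 158) mod 69 = 24.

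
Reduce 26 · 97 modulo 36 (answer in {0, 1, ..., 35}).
Reduce the factors first: 97 ≡ 25 (mod 36), so 26 · 97 ≡ 26 · 25 (mod 36). 26 · 25 = 650. Dividing by 36: 650 = 18·36 + 2. So (26 · 97) mod 36 = 2.

Final answer: 2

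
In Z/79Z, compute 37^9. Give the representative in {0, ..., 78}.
58

Use repeated squaring. Binary(9) = 1001. Walk through the bits of the exponent 9 left-to-right: at each bit after the leading one, square the running value, then multiply by 37 if the bit is 1 (always reducing mod 79):
  bit 1 = 1 (leading): start with 37.
  bit 2 = 0: square 37^2 = 1369 ≡ 26 (mod 79).
  bit 3 = 0: square 26^2 = 676 ≡ 44 (mod 79).
  bit 4 = 1: square 44^2 = 1936 ≡ 40; bit is 1, so multiply 40·37 = 1480 ≡ 58 (mod 79).
Final value: 37^9 ≡ 58 (mod 79).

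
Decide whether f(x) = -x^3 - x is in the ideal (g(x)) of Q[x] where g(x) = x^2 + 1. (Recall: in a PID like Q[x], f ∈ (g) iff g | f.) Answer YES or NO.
YES

In Q[x] the ideal (g) consists of all multiples of g, so f ∈ (g) iff g | f, i.e. iff the remainder of f on division by g is 0. Divide f by g (g is monic, so eliminate the leading term of the running remainder at each step):
  leading term -x^3: subtract (-x)·g(x) = -x^3 - x, leaving 0
The remainder is 0, so f(x) = g(x) · h(x) with h(x) = -x. Hence g | f, i.e. f ∈ (g).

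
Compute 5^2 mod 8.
Use repeated squaring. Binary(2) = 10. Walk through the bits of the exponent 2 left-to-right: at each bit after the leading one, square the running value, then multiply by 5 if the bit is 1 (always reducing mod 8):
  bit 1 = 1 (leading): start with 5.
  bit 2 = 0: square 5^2 = 25 ≡ 1 (mod 8).
Final value: 5^2 ≡ 1 (mod 8).

Final answer: 1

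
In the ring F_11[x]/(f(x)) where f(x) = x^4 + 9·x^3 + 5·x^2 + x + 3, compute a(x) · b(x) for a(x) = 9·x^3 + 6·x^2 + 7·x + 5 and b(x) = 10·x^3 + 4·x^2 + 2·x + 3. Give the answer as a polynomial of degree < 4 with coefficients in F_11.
a · b ≡ 10·x^3 + 9·x^2 + x (mod f(x))

Multiply as integer polynomials: a · b = 90·x^6 + 96·x^5 + 112·x^4 + 117·x^3 + 52·x^2 + 31·x + 15. Reducing coefficients mod 11: a · b ≡ 2·x^6 + 8·x^5 + 2·x^4 + 7·x^3 + 8·x^2 + 9·x + 4. Now divide by f(x) = x^4 + 9·x^3 + 5·x^2 + x + 3 in F_11[x], eliminating the leading term at each step:
  leading term 2·x^6: subtract (2·x^2)·f(x) = 2·x^6 + 7·x^5 + 10·x^4 + 2·x^3 + 6·x^2, leaving x^5 + 3·x^4 + 5·x^3 + 2·x^2 + 9·x + 4 (coefficients mod 11)
  leading term x^5: subtract (x)·f(x) = x^5 + 9·x^4 + 5·x^3 + x^2 + 3·x, leaving 5·x^4 + x^2 + 6·x + 4 (coefficients mod 11)
  leading term 5·x^4: subtract (5)·f(x) = 5·x^4 + x^3 + 3·x^2 + 5·x + 4, leaving 10·x^3 + 9·x^2 + x (coefficients mod 11)
The degree is now < 4, so this is the remainder. Hence a · b ≡ 10·x^3 + 9·x^2 + x in F_11[x]/(f).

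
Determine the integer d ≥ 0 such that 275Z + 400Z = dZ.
(275, 400) = (25); d = 25

In the PID Z, (a, b) is generated by gcd(a, b). Compute gcd(400, 275) with the extended Euclidean algorithm, tracking rows (r, s, t) with s·400 + t·275 = r:
  row A: (400, 1, 0)   [1·400 + 0·275 = 400]
  row B: (275, 0, 1)   [0·400 + 1·275 = 275]
  400 = 1·275 + 125   → row C = row A − 1·row B = (125, 1, −1)   [check: 1·400 − 1·275 = 125]
  275 = 2·125 + 25   → row D = row B − 2·row C = (25, −2, 3)   [check: −2·400 + 3·275 = 25]
  125 = 5·25 + 0   → remainder 0, stop. gcd = 25 (last nonzero row D).
So gcd(275, 400) = 25, with Bézout identity −2·400 + 3·275 = 25. Containment (⊇): the Bézout identity exhibits 25 as an element of (275, 400), giving (25) ⊆ (275, 400). Containment (⊆): since 25 | 275 and 25 | 400 (275 = 25·11, 400 = 25·16), every Z-linear combination of 275 and 400 is divisible by 25, so (275, 400) ⊆ (25). Therefore (275, 400) = (25), d = 25.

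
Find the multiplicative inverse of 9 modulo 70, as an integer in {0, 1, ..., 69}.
Apply the extended Euclidean algorithm to (70, 9), tracking rows (r, s, t) with s·70 + t·9 = r. Each division r_prev = q·r_cur + r_new produces the new row as (previous row) − q·(current row):
  row A: (70, 1, 0)   [1·70 + 0·9 = 70]
  row B: (9, 0, 1)   [0·70 + 1·9 = 9]
  70 = 7·9 + 7   → row C = row A − 7·row B = (7, 1, −7)   [check: 1·70 − 7·9 = 7]
  9 = 1·7 + 2   → row D = row B − 1·row C = (2, −1, 8)   [check: −1·70 + 8·9 = 2]
  7 = 3·2 + 1   → row E = row C − 3·row D = (1, 4, −31)   [check: 4·70 − 31·9 = 1]
  2 = 2·1 + 0   → remainder 0, stop. gcd = 1 (last nonzero row E).
The gcd is 1, so 9 is invertible mod 70. The last nonzero row gives 4·70 − 31·9 = 1, so t = −31. So 9^(−1) ≡ −31 ≡ 39 (mod 70). Verify: 9 · 39 = 351 ≡ 1 (mod 70). ✓

Final answer: 9^(−1) ≡ 39 (mod 70)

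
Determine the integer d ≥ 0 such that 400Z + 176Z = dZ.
(400, 176) = (16); d = 16

In the PID Z, (a, b) is generated by gcd(a, b). Compute gcd(400, 176) with the extended Euclidean algorithm, tracking rows (r, s, t) with s·400 + t·176 = r:
  row A: (400, 1, 0)   [1·400 + 0·176 = 400]
  row B: (176, 0, 1)   [0·400 + 1·176 = 176]
  400 = 2·176 + 48   → row C = row A − 2·row B = (48, 1, −2)   [check: 1·400 − 2·176 = 48]
  176 = 3·48 + 32   → row D = row B − 3·row C = (32, −3, 7)   [check: −3·400 + 7·176 = 32]
  48 = 1·32 + 16   → row E = row C − 1·row D = (16, 4, −9)   [check: 4·400 − 9·176 = 16]
  32 = 2·16 + 0   → remainder 0, stop. gcd = 16 (last nonzero row E).
So gcd(400, 176) = 16, with Bézout identity 4·400 − 9·176 = 16. Containment (⊇): the Bézout identity exhibits 16 as an element of (400, 176), giving (16) ⊆ (400, 176). Containment (⊆): since 16 | 400 and 16 | 176 (400 = 16·25, 176 = 16·11), every Z-linear combination of 400 and 176 is divisible by 16, so (400, 176) ⊆ (16). Therefore (400, 176) = (16), d = 16.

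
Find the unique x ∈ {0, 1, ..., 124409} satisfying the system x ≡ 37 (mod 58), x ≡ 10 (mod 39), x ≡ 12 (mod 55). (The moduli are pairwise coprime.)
x ≡ 102697 (mod 124410); the representative in [0, 124410) is 102697

The moduli 58, 39, 55 are pairwise coprime, so by the CRT there is a unique solution mod 58·39·55 = 124410.
Solve by successive substitution. Start with x ≡ 37 (mod 58).
  Combine with x ≡ 10 (mod 39): write x = 37 + 58·t and require 37 + 58·t ≡ 10 (mod 39), i.e. 58·t ≡ 10 − 37 ≡ 12 (mod 39). Since 58^(−1) ≡ 37 (mod 39) (58 ≡ 19 (mod 39)), t ≡ 37·12 ≡ 15 (mod 39). So x ≡ 37 + 58·15 = 907 (mod 2262).
  Combine with x ≡ 12 (mod 55): write x = 907 + 2262·t and require 907 + 2262·t ≡ 12 (mod 55), i.e. 2262·t ≡ 12 − 907 ≡ 40 (mod 55). Since 2262^(−1) ≡ 8 (mod 55) (2262 ≡ 7 (mod 55)), t ≡ 8·40 ≡ 45 (mod 55). So x ≡ 907 + 2262·45 = 102697 (mod 124410).
Unique solution in [0, 124410): x = 102697.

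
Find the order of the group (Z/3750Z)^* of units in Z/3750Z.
|(Z/3750Z)^*| = 1000

(Z/3750Z)^* consists of the classes a with gcd(a, 3750) = 1, so its order is φ(3750). φ is multiplicative, with φ(p^e) = p^e − p^(e−1). Factorise 3750 = 2 · 3 · 5^4. Then
  φ(3750) = (2 − 1) · (3 − 1) · (5^4 − 5^3) = 1 · 2 · 500 = 1000.
Thus |(Z/3750Z)^*| = 1000.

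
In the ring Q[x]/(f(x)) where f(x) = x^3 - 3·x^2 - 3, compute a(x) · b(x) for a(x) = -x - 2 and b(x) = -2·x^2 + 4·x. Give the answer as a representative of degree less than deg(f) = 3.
a · b ≡ 6·x^2 - 8·x + 6 (mod f(x))

First multiply in Q[x] without reducing: a · b = 2·x^3 - 8·x. Now divide by f(x) = x^3 - 3·x^2 - 3, eliminating the leading term at each step:
  leading term 2·x^3: subtract (2)·f(x) = 2·x^3 - 6·x^2 - 6, leaving 6·x^2 - 8·x + 6
The degree is now < 3, so this is the remainder. Hence a · b ≡ 6·x^2 - 8·x + 6 in Q[x]/(f).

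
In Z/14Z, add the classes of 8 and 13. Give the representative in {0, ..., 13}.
Both summands are already reduced mod 14. 8 + 13 = 21; 21 = 1·14 + 7, so (8 + 13) mod 14 = 7.

Final answer: 7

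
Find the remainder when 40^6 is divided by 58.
38

Use repeated squaring. Binary(6) = 110. Walk through the bits of the exponent 6 left-to-right: at each bit after the leading one, square the running value, then multiply by 40 if the bit is 1 (always reducing mod 58):
  bit 1 = 1 (leading): start with 40.
  bit 2 = 1: square 40^2 = 1600 ≡ 34; bit is 1, so multiply 34·40 = 1360 ≡ 26 (mod 58).
  bit 3 = 0: square 26^2 = 676 ≡ 38 (mod 58).
Final value: 40^6 ≡ 38 (mod 58).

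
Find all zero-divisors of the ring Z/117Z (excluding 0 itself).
An element a ∈ Z/117Z (with a ≠ 0) is a zero-divisor iff gcd(a, 117) > 1 (because a is a unit precisely when gcd(a, n) = 1, and in Z/nZ every nonzero, non-unit element is a zero-divisor). Scan a = 1, ..., 116 and keep those with gcd(a, 117) > 1:
  gcd(3, 117) = 3, gcd(6, 117) = 3, gcd(9, 117) = 9, gcd(12, 117) = 3, gcd(13, 117) = 13, gcd(15, 117) = 3, gcd(18, 117) = 9, gcd(21, 117) = 3, gcd(24, 117) = 3, gcd(26, 117) = 13, gcd(27, 117) = 9, gcd(30, 117) = 3, gcd(33, 117) = 3, gcd(36, 117) = 9, gcd(39, 117) = 39, gcd(42, 117) = 3, gcd(45, 117) = 9, gcd(48, 117) = 3, gcd(51, 117) = 3, gcd(52, 117) = 13, gcd(54, 117) = 9, gcd(57, 117) = 3, gcd(60, 117) = 3, gcd(63, 117) = 9, gcd(65, 117) = 13, gcd(66, 117) = 3, gcd(69, 117) = 3, gcd(72, 117) = 9, gcd(75, 117) = 3, gcd(78, 117) = 39, gcd(81, 117) = 9, gcd(84, 117) = 3, gcd(87, 117) = 3, gcd(90, 117) = 9, gcd(91, 117) = 13, gcd(93, 117) = 3, gcd(96, 117) = 3, gcd(99, 117) = 9, gcd(102, 117) = 3, gcd(104, 117) = 13, gcd(105, 117) = 3, gcd(108, 117) = 9, gcd(111, 117) = 3, gcd(114, 117) = 3.
All other a ∈ {1, ..., 116} have gcd(a, 117) = 1 and are units. So the nonzero zero-divisors are exactly the 44 values of a appearing in this scan.

Final answer: nonzero zero-divisors of Z/117Z = {3, 6, 9, 12, 13, 15, 18, 21, 24, 26, 27, 30, 33, 36, 39, 42, 45, 48, 51, 52, 54, 57, 60, 63, 65, 66, 69, 72, 75, 78, 81, 84, 87, 90, 91, 93, 96, 99, 102, 104, 105, 108, 111, 114}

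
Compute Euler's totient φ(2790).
φ is multiplicative, with φ(p^e) = p^e − p^(e−1). Factorise 2790 = 2 · 3^2 · 5 · 31. Then
  φ(2790) = (2 − 1) · (3^2 − 3^1) · (5 − 1) · (31 − 1) = 1 · 6 · 4 · 30 = 720.

Final answer: φ(2790) = 720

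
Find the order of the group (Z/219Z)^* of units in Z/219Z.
|(Z/219Z)^*| = 144

(Z/219Z)^* consists of the classes a with gcd(a, 219) = 1, so its order is φ(219). φ is multiplicative, with φ(p^e) = p^e − p^(e−1). Factorise 219 = 3 · 73. Then
  φ(219) = (3 − 1) · (73 − 1) = 2 · 72 = 144.
Thus |(Z/219Z)^*| = 144.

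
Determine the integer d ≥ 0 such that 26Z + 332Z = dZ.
(26, 332) = (2); d = 2

In the PID Z, (a, b) is generated by gcd(a, b). Compute gcd(332, 26) with the extended Euclidean algorithm, tracking rows (r, s, t) with s·332 + t·26 = r:
  row A: (332, 1, 0)   [1·332 + 0·26 = 332]
  row B: (26, 0, 1)   [0·332 + 1·26 = 26]
  332 = 12·26 + 20   → row C = row A − 12·row B = (20, 1, −12)   [check: 1·332 − 12·26 = 20]
  26 = 1·20 + 6   → row D = row B − 1·row C = (6, −1, 13)   [check: −1·332 + 13·26 = 6]
  20 = 3·6 + 2   → row E = row C − 3·row D = (2, 4, −51)   [check: 4·332 − 51·26 = 2]
  6 = 3·2 + 0   → remainder 0, stop. gcd = 2 (last nonzero row E).
So gcd(26, 332) = 2, with Bézout identity 4·332 − 51·26 = 2. Containment (⊇): the Bézout identity exhibits 2 as an element of (26, 332), giving (2) ⊆ (26, 332). Containment (⊆): since 2 | 26 and 2 | 332 (26 = 2·13, 332 = 2·166), every Z-linear combination of 26 and 332 is divisible by 2, so (26, 332) ⊆ (2). Therefore (26, 332) = (2), d = 2.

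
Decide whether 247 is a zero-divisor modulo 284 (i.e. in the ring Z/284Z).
NO

gcd(247, 284) = 1, so 247 is a unit in Z/284Z (it has a multiplicative inverse). A unit cannot be a zero-divisor: if 247·b ≡ 0 then multiplying both sides by 247^(−1) gives b ≡ 0. So 247 is not a zero-divisor.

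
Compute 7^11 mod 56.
7

Use repeated squaring. Binary(11) = 1011. Walk through the bits of the exponent 11 left-to-right: at each bit after the leading one, square the running value, then multiply by 7 if the bit is 1 (always reducing mod 56):
  bit 1 = 1 (leading): start with 7.
  bit 2 = 0: square 7^2 = 49 (mod 56).
  bit 3 = 1: square 49^2 = 2401 ≡ 49; bit is 1, so multiply 49·7 = 343 ≡ 7 (mod 56).
  bit 4 = 1: square 7^2 = 49; bit is 1, so multiply 49·7 = 343 ≡ 7 (mod 56).
Final value: 7^11 ≡ 7 (mod 56).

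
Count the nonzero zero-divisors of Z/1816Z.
Z/1816Z has 911 nonzero zero-divisors

In Z/1816Z each nonzero element is either a unit (gcd with 1816 is 1) or a zero-divisor (gcd > 1). The number of units is φ(1816): factorise 1816 = 2^3 · 227, so φ(1816) = (2^3 − 2^2) · (227 − 1) = 4 · 226 = 904. The nonzero elements number 1816 − 1 = 1815. Hence the nonzero zero-divisors number 1815 − 904 = 911.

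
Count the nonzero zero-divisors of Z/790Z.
In Z/790Z each nonzero element is either a unit (gcd with 790 is 1) or a zero-divisor (gcd > 1). The number of units is φ(790): factorise 790 = 2 · 5 · 79, so φ(790) = (2 − 1) · (5 − 1) · (79 − 1) = 1 · 4 · 78 = 312. The nonzero elements number 790 − 1 = 789. Hence the nonzero zero-divisors number 789 − 312 = 477.

Final answer: Z/790Z has 477 nonzero zero-divisors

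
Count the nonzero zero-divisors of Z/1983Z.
In Z/1983Z each nonzero element is either a unit (gcd with 1983 is 1) or a zero-divisor (gcd > 1). The number of units is φ(1983): factorise 1983 = 3 · 661, so φ(1983) = (3 − 1) · (661 − 1) = 2 · 660 = 1320. The nonzero elements number 1983 − 1 = 1982. Hence the nonzero zero-divisors number 1982 − 1320 = 662.

Final answer: Z/1983Z has 662 nonzero zero-divisors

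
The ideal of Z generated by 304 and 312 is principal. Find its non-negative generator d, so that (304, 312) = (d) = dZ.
In the PID Z, (a, b) is generated by gcd(a, b). Compute gcd(312, 304) with the extended Euclidean algorithm, tracking rows (r, s, t) with s·312 + t·304 = r:
  row A: (312, 1, 0)   [1·312 + 0·304 = 312]
  row B: (304, 0, 1)   [0·312 + 1·304 = 304]
  312 = 1·304 + 8   → row C = row A − 1·row B = (8, 1, −1)   [check: 1·312 − 1·304 = 8]
  304 = 38·8 + 0   → remainder 0, stop. gcd = 8 (last nonzero row C).
So gcd(304, 312) = 8, with Bézout identity 1·312 − 1·304 = 8. Containment (⊇): the Bézout identity exhibits 8 as an element of (304, 312), giving (8) ⊆ (304, 312). Containment (⊆): since 8 | 304 and 8 | 312 (304 = 8·38, 312 = 8·39), every Z-linear combination of 304 and 312 is divisible by 8, so (304, 312) ⊆ (8). Therefore (304, 312) = (8), d = 8.

Final answer: (304, 312) = (8); d = 8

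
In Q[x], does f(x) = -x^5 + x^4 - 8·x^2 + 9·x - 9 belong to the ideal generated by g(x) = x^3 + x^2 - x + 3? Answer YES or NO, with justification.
YES

In Q[x] the ideal (g) consists of all multiples of g, so f ∈ (g) iff g | f, i.e. iff the remainder of f on division by g is 0. Divide f by g (g is monic, so eliminate the leading term of the running remainder at each step):
  leading term -x^5: subtract (-x^2)·g(x) = -x^5 - x^4 + x^3 - 3·x^2, leaving 2·x^4 - x^3 - 5·x^2 + 9·x - 9
  leading term 2·x^4: subtract (2·x)·g(x) = 2·x^4 + 2·x^3 - 2·x^2 + 6·x, leaving -3·x^3 - 3·x^2 + 3·x - 9
  leading term -3·x^3: subtract (-3)·g(x) = -3·x^3 - 3·x^2 + 3·x - 9, leaving 0
The remainder is 0, so f(x) = g(x) · h(x) with h(x) = -x^2 + 2·x - 3. Hence g | f, i.e. f ∈ (g).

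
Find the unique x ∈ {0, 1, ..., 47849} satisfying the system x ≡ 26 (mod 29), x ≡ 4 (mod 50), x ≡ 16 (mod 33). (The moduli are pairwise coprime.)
x ≡ 11104 (mod 47850); the representative in [0, 47850) is 11104

The moduli 29, 50, 33 are pairwise coprime, so by the CRT there is a unique solution mod 29·50·33 = 47850.
Solve by successive substitution. Start with x ≡ 26 (mod 29).
  Combine with x ≡ 4 (mod 50): write x = 26 + 29·t and require 26 + 29·t ≡ 4 (mod 50), i.e. 29·t ≡ 4 − 26 ≡ 28 (mod 50). Since 29^(−1) ≡ 19 (mod 50), t ≡ 19·28 ≡ 32 (mod 50). So x ≡ 26 + 29·32 = 954 (mod 1450).
  Combine with x ≡ 16 (mod 33): write x = 954 + 1450·t and require 954 + 1450·t ≡ 16 (mod 33), i.e. 1450·t ≡ 16 − 954 ≡ 19 (mod 33). Since 1450^(−1) ≡ 16 (mod 33) (1450 ≡ 31 (mod 33)), t ≡ 16·19 ≡ 7 (mod 33). So x ≡ 954 + 1450·7 = 11104 (mod 47850).
Unique solution in [0, 47850): x = 11104.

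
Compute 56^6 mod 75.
Use repeated squaring. Binary(6) = 110. Walk through the bits of the exponent 6 left-to-right: at each bit after the leading one, square the running value, then multiply by 56 if the bit is 1 (always reducing mod 75):
  bit 1 = 1 (leading): start with 56.
  bit 2 = 1: square 56^2 = 3136 ≡ 61; bit is 1, so multiply 61·56 = 3416 ≡ 41 (mod 75).
  bit 3 = 0: square 41^2 = 1681 ≡ 31 (mod 75).
Final value: 56^6 ≡ 31 (mod 75).

Final answer: 31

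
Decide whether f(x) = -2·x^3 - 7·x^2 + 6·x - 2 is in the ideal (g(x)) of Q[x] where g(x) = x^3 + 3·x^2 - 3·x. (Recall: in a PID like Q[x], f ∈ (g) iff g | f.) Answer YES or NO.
NO

In Q[x] the ideal (g) consists of all multiples of g, so f ∈ (g) iff g | f, i.e. iff the remainder of f on division by g is 0. Divide f by g (g is monic, so eliminate the leading term of the running remainder at each step):
  leading term -2·x^3: subtract (-2)·g(x) = -2·x^3 - 6·x^2 + 6·x, leaving -x^2 - 2
The remainder r(x) = -x^2 - 2 ≠ 0 (and deg r < deg g), so g ∤ f, i.e. f ∉ (g).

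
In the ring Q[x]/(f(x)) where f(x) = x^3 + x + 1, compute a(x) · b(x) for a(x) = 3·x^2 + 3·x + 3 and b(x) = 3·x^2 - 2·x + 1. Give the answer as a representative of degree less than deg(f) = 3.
a · b ≡ -3·x^2 - 15·x (mod f(x))

First multiply in Q[x] without reducing: a · b = 9·x^4 + 3·x^3 + 6·x^2 - 3·x + 3. Now divide by f(x) = x^3 + x + 1, eliminating the leading term at each step:
  leading term 9·x^4: subtract (9·x)·f(x) = 9·x^4 + 9·x^2 + 9·x, leaving 3·x^3 - 3·x^2 - 12·x + 3
  leading term 3·x^3: subtract (3)·f(x) = 3·x^3 + 3·x + 3, leaving -3·x^2 - 15·x
The degree is now < 3, so this is the remainder. Hence a · b ≡ -3·x^2 - 15·x in Q[x]/(f).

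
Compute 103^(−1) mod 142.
103^(−1) ≡ 91 (mod 142)

Apply the extended Euclidean algorithm to (142, 103), tracking rows (r, s, t) with s·142 + t·103 = r. Each division r_prev = q·r_cur + r_new produces the new row as (previous row) − q·(current row):
  row A: (142, 1, 0)   [1·142 + 0·103 = 142]
  row B: (103, 0, 1)   [0·142 + 1·103 = 103]
  142 = 1·103 + 39   → row C = row A − 1·row B = (39, 1, −1)   [check: 1·142 − 1·103 = 39]
  103 = 2·39 + 25   → row D = row B − 2·row C = (25, −2, 3)   [check: −2·142 + 3·103 = 25]
  39 = 1·25 + 14   → row E = row C − 1·row D = (14, 3, −4)   [check: 3·142 − 4·103 = 14]
  25 = 1·14 + 11   → row F = row D − 1·row E = (11, −5, 7)   [check: −5·142 + 7·103 = 11]
  14 = 1·11 + 3   → row G = row E − 1·row F = (3, 8, −11)   [check: 8·142 − 11·103 = 3]
  11 = 3·3 + 2   → row H = row F − 3·row G = (2, −29, 40)   [check: −29·142 + 40·103 = 2]
  3 = 1·2 + 1   → row I = row G − 1·row H = (1, 37, −51)   [check: 37·142 − 51·103 = 1]
  2 = 2·1 + 0   → remainder 0, stop. gcd = 1 (last nonzero row I).
The gcd is 1, so 103 is invertible mod 142. The last nonzero row gives 37·142 − 51·103 = 1, so t = −51. So 103^(−1) ≡ −51 ≡ 91 (mod 142). Verify: 103 · 91 = 9373 ≡ 1 (mod 142). ✓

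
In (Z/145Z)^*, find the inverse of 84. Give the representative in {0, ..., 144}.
84^(−1) ≡ 19 (mod 145)

Apply the extended Euclidean algorithm to (145, 84), tracking rows (r, s, t) with s·145 + t·84 = r. Each division r_prev = q·r_cur + r_new produces the new row as (previous row) − q·(current row):
  row A: (145, 1, 0)   [1·145 + 0·84 = 145]
  row B: (84, 0, 1)   [0·145 + 1·84 = 84]
  145 = 1·84 + 61   → row C = row A − 1·row B = (61, 1, −1)   [check: 1·145 − 1·84 = 61]
  84 = 1·61 + 23   → row D = row B − 1·row C = (23, −1, 2)   [check: −1·145 + 2·84 = 23]
  61 = 2·23 + 15   → row E = row C − 2·row D = (15, 3, −5)   [check: 3·145 − 5·84 = 15]
  23 = 1·15 + 8   → row F = row D − 1·row E = (8, −4, 7)   [check: −4·145 + 7·84 = 8]
  15 = 1·8 + 7   → row G = row E − 1·row F = (7, 7, −12)   [check: 7·145 − 12·84 = 7]
  8 = 1·7 + 1   → row H = row F − 1·row G = (1, −11, 19)   [check: −11·145 + 19·84 = 1]
  7 = 7·1 + 0   → remainder 0, stop. gcd = 1 (last nonzero row H).
The gcd is 1, so 84 is invertible mod 145. The last nonzero row gives −11·145 + 19·84 = 1, so t = 19. So 84^(−1) ≡ 19 (mod 145). Verify: 84 · 19 = 1596 ≡ 1 (mod 145). ✓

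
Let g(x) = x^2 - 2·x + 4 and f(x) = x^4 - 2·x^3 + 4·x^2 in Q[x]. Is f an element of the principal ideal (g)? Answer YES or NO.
In Q[x] the ideal (g) consists of all multiples of g, so f ∈ (g) iff g | f, i.e. iff the remainder of f on division by g is 0. Divide f by g (g is monic, so eliminate the leading term of the running remainder at each step):
  leading term x^4: subtract (x^2)·g(x) = x^4 - 2·x^3 + 4·x^2, leaving 0
The remainder is 0, so f(x) = g(x) · h(x) with h(x) = x^2. Hence g | f, i.e. f ∈ (g).

Final answer: YES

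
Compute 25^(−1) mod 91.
25^(−1) ≡ 51 (mod 91)

Apply the extended Euclidean algorithm to (91, 25), tracking rows (r, s, t) with s·91 + t·25 = r. Each division r_prev = q·r_cur + r_new produces the new row as (previous row) − q·(current row):
  row A: (91, 1, 0)   [1·91 + 0·25 = 91]
  row B: (25, 0, 1)   [0·91 + 1·25 = 25]
  91 = 3·25 + 16   → row C = row A − 3·row B = (16, 1, −3)   [check: 1·91 − 3·25 = 16]
  25 = 1·16 + 9   → row D = row B − 1·row C = (9, −1, 4)   [check: −1·91 + 4·25 = 9]
  16 = 1·9 + 7   → row E = row C − 1·row D = (7, 2, −7)   [check: 2·91 − 7·25 = 7]
  9 = 1·7 + 2   → row F = row D − 1·row E = (2, −3, 11)   [check: −3·91 + 11·25 = 2]
  7 = 3·2 + 1   → row G = row E − 3·row F = (1, 11, −40)   [check: 11·91 − 40·25 = 1]
  2 = 2·1 + 0   → remainder 0, stop. gcd = 1 (last nonzero row G).
The gcd is 1, so 25 is invertible mod 91. The last nonzero row gives 11·91 − 40·25 = 1, so t = −40. So 25^(−1) ≡ −40 ≡ 51 (mod 91). Verify: 25 · 51 = 1275 ≡ 1 (mod 91). ✓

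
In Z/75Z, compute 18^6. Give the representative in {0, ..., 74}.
Use repeated squaring. Binary(6) = 110. Walk through the bits of the exponent 6 left-to-right: at each bit after the leading one, square the running value, then multiply by 18 if the bit is 1 (always reducing mod 75):
  bit 1 = 1 (leading): start with 18.
  bit 2 = 1: square 18^2 = 324 ≡ 24; bit is 1, so multiply 24·18 = 432 ≡ 57 (mod 75).
  bit 3 = 0: square 57^2 = 3249 ≡ 24 (mod 75).
Final value: 18^6 ≡ 24 (mod 75).

Final answer: 24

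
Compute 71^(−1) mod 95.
Apply the extended Euclidean algorithm to (95, 71), tracking rows (r, s, t) with s·95 + t·71 = r. Each division r_prev = q·r_cur + r_new produces the new row as (previous row) − q·(current row):
  row A: (95, 1, 0)   [1·95 + 0·71 = 95]
  row B: (71, 0, 1)   [0·95 + 1·71 = 71]
  95 = 1·71 + 24   → row C = row A − 1·row B = (24, 1, −1)   [check: 1·95 − 1·71 = 24]
  71 = 2·24 + 23   → row D = row B − 2·row C = (23, −2, 3)   [check: −2·95 + 3·71 = 23]
  24 = 1·23 + 1   → row E = row C − 1·row D = (1, 3, −4)   [check: 3·95 − 4·71 = 1]
  23 = 23·1 + 0   → remainder 0, stop. gcd = 1 (last nonzero row E).
The gcd is 1, so 71 is invertible mod 95. The last nonzero row gives 3·95 − 4·71 = 1, so t = −4. So 71^(−1) ≡ −4 ≡ 91 (mod 95). Verify: 71 · 91 = 6461 ≡ 1 (mod 95). ✓

Final answer: 71^(−1) ≡ 91 (mod 95)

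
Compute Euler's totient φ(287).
φ is multiplicative, with φ(p^e) = p^e − p^(e−1). Factorise 287 = 7 · 41. Then
  φ(287) = (7 − 1) · (41 − 1) = 6 · 40 = 240.

Final answer: φ(287) = 240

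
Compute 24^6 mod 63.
36

Use repeated squaring. Binary(6) = 110. Walk through the bits of the exponent 6 left-to-right: at each bit after the leading one, square the running value, then multiply by 24 if the bit is 1 (always reducing mod 63):
  bit 1 = 1 (leading): start with 24.
  bit 2 = 1: square 24^2 = 576 ≡ 9; bit is 1, so multiply 9·24 = 216 ≡ 27 (mod 63).
  bit 3 = 0: square 27^2 = 729 ≡ 36 (mod 63).
Final value: 24^6 ≡ 36 (mod 63).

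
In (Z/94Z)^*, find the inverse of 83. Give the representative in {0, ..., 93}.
83^(−1) ≡ 17 (mod 94)

Apply the extended Euclidean algorithm to (94, 83), tracking rows (r, s, t) with s·94 + t·83 = r. Each division r_prev = q·r_cur + r_new produces the new row as (previous row) − q·(current row):
  row A: (94, 1, 0)   [1·94 + 0·83 = 94]
  row B: (83, 0, 1)   [0·94 + 1·83 = 83]
  94 = 1·83 + 11   → row C = row A − 1·row B = (11, 1, −1)   [check: 1·94 − 1·83 = 11]
  83 = 7·11 + 6   → row D = row B − 7·row C = (6, −7, 8)   [check: −7·94 + 8·83 = 6]
  11 = 1·6 + 5   → row E = row C − 1·row D = (5, 8, −9)   [check: 8·94 − 9·83 = 5]
  6 = 1·5 + 1   → row F = row D − 1·row E = (1, −15, 17)   [check: −15·94 + 17·83 = 1]
  5 = 5·1 + 0   → remainder 0, stop. gcd = 1 (last nonzero row F).
The gcd is 1, so 83 is invertible mod 94. The last nonzero row gives −15·94 + 17·83 = 1, so t = 17. So 83^(−1) ≡ 17 (mod 94). Verify: 83 · 17 = 1411 ≡ 1 (mod 94). ✓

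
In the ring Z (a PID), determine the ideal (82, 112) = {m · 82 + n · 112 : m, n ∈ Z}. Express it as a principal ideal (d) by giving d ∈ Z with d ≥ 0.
In the PID Z, (a, b) is generated by gcd(a, b). Compute gcd(112, 82) with the extended Euclidean algorithm, tracking rows (r, s, t) with s·112 + t·82 = r:
  row A: (112, 1, 0)   [1·112 + 0·82 = 112]
  row B: (82, 0, 1)   [0·112 + 1·82 = 82]
  112 = 1·82 + 30   → row C = row A − 1·row B = (30, 1, −1)   [check: 1·112 − 1·82 = 30]
  82 = 2·30 + 22   → row D = row B − 2·row C = (22, −2, 3)   [check: −2·112 + 3·82 = 22]
  30 = 1·22 + 8   → row E = row C − 1·row D = (8, 3, −4)   [check: 3·112 − 4·82 = 8]
  22 = 2·8 + 6   → row F = row D − 2·row E = (6, −8, 11)   [check: −8·112 + 11·82 = 6]
  8 = 1·6 + 2   → row G = row E − 1·row F = (2, 11, −15)   [check: 11·112 − 15·82 = 2]
  6 = 3·2 + 0   → remainder 0, stop. gcd = 2 (last nonzero row G).
So gcd(82, 112) = 2, with Bézout identity 11·112 − 15·82 = 2. Containment (⊇): the Bézout identity exhibits 2 as an element of (82, 112), giving (2) ⊆ (82, 112). Containment (⊆): since 2 | 82 and 2 | 112 (82 = 2·41, 112 = 2·56), every Z-linear combination of 82 and 112 is divisible by 2, so (82, 112) ⊆ (2). Therefore (82, 112) = (2), d = 2.

Final answer: (82, 112) = (2); d = 2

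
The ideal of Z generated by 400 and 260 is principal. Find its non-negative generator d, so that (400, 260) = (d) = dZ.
In the PID Z, (a, b) is generated by gcd(a, b). Compute gcd(400, 260) with the extended Euclidean algorithm, tracking rows (r, s, t) with s·400 + t·260 = r:
  row A: (400, 1, 0)   [1·400 + 0·260 = 400]
  row B: (260, 0, 1)   [0·400 + 1·260 = 260]
  400 = 1·260 + 140   → row C = row A − 1·row B = (140, 1, −1)   [check: 1·400 − 1·260 = 140]
  260 = 1·140 + 120   → row D = row B − 1·row C = (120, −1, 2)   [check: −1·400 + 2·260 = 120]
  140 = 1·120 + 20   → row E = row C − 1·row D = (20, 2, −3)   [check: 2·400 − 3·260 = 20]
  120 = 6·20 + 0   → remainder 0, stop. gcd = 20 (last nonzero row E).
So gcd(400, 260) = 20, with Bézout identity 2·400 − 3·260 = 20. Containment (⊇): the Bézout identity exhibits 20 as an element of (400, 260), giving (20) ⊆ (400, 260). Containment (⊆): since 20 | 400 and 20 | 260 (400 = 20·20, 260 = 20·13), every Z-linear combination of 400 and 260 is divisible by 20, so (400, 260) ⊆ (20). Therefore (400, 260) = (20), d = 20.

Final answer: (400, 260) = (20); d = 20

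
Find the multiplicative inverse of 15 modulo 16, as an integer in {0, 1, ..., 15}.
15^(−1) ≡ 15 (mod 16)

Apply the extended Euclidean algorithm to (16, 15), tracking rows (r, s, t) with s·16 + t·15 = r. Each division r_prev = q·r_cur + r_new produces the new row as (previous row) − q·(current row):
  row A: (16, 1, 0)   [1·16 + 0·15 = 16]
  row B: (15, 0, 1)   [0·16 + 1·15 = 15]
  16 = 1·15 + 1   → row C = row A − 1·row B = (1, 1, −1)   [check: 1·16 − 1·15 = 1]
  15 = 15·1 + 0   → remainder 0, stop. gcd = 1 (last nonzero row C).
The gcd is 1, so 15 is invertible mod 16. The last nonzero row gives 1·16 − 1·15 = 1, so t = −1. So 15^(−1) ≡ −1 ≡ 15 (mod 16). Verify: 15 · 15 = 225 ≡ 1 (mod 16). ✓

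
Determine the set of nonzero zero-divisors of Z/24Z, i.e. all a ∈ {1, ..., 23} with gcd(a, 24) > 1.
nonzero zero-divisors of Z/24Z = {2, 3, 4, 6, 8, 9, 10, 12, 14, 15, 16, 18, 20, 21, 22}

An element a ∈ Z/24Z (with a ≠ 0) is a zero-divisor iff gcd(a, 24) > 1 (because a is a unit precisely when gcd(a, n) = 1, and in Z/nZ every nonzero, non-unit element is a zero-divisor). Scan a = 1, ..., 23 and keep those with gcd(a, 24) > 1:
  gcd(2, 24) = 2, gcd(3, 24) = 3, gcd(4, 24) = 4, gcd(6, 24) = 6, gcd(8, 24) = 8, gcd(9, 24) = 3, gcd(10, 24) = 2, gcd(12, 24) = 12, gcd(14, 24) = 2, gcd(15, 24) = 3, gcd(16, 24) = 8, gcd(18, 24) = 6, gcd(20, 24) = 4, gcd(21, 24) = 3, gcd(22, 24) = 2.
All other a ∈ {1, ..., 23} have gcd(a, 24) = 1 and are units. So the nonzero zero-divisors are exactly the 15 values of a appearing in this scan.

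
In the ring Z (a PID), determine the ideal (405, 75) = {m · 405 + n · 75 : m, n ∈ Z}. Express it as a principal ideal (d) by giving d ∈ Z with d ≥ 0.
In the PID Z, (a, b) is generated by gcd(a, b). Compute gcd(405, 75) with the extended Euclidean algorithm, tracking rows (r, s, t) with s·405 + t·75 = r:
  row A: (405, 1, 0)   [1·405 + 0·75 = 405]
  row B: (75, 0, 1)   [0·405 + 1·75 = 75]
  405 = 5·75 + 30   → row C = row A − 5·row B = (30, 1, −5)   [check: 1·405 − 5·75 = 30]
  75 = 2·30 + 15   → row D = row B − 2·row C = (15, −2, 11)   [check: −2·405 + 11·75 = 15]
  30 = 2·15 + 0   → remainder 0, stop. gcd = 15 (last nonzero row D).
So gcd(405, 75) = 15, with Bézout identity −2·405 + 11·75 = 15. Containment (⊇): the Bézout identity exhibits 15 as an element of (405, 75), giving (15) ⊆ (405, 75). Containment (⊆): since 15 | 405 and 15 | 75 (405 = 15·27, 75 = 15·5), every Z-linear combination of 405 and 75 is divisible by 15, so (405, 75) ⊆ (15). Therefore (405, 75) = (15), d = 15.

Final answer: (405, 75) = (15); d = 15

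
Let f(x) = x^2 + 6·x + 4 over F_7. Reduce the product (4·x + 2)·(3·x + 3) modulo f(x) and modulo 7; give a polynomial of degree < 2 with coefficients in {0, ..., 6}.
Multiply as integer polynomials: a · b = 12·x^2 + 18·x + 6. Reducing coefficients mod 7: a · b ≡ 5·x^2 + 4·x + 6. Now divide by f(x) = x^2 + 6·x + 4 in F_7[x], eliminating the leading term at each step:
  leading term 5·x^2: subtract (5)·f(x) = 5·x^2 + 2·x + 6, leaving 2·x (coefficients mod 7)
The degree is now < 2, so this is the remainder. Hence a · b ≡ 2·x in F_7[x]/(f).

Final answer: a · b ≡ 2·x (mod f(x))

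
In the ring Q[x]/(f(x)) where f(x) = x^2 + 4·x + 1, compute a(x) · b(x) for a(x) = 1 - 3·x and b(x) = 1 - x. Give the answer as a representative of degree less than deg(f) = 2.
First multiply in Q[x] without reducing: a · b = 3·x^2 - 4·x + 1. Now divide by f(x) = x^2 + 4·x + 1, eliminating the leading term at each step:
  leading term 3·x^2: subtract (3)·f(x) = 3·x^2 + 12·x + 3, leaving -16·x - 2
The degree is now < 2, so this is the remainder. Hence a · b ≡ -16·x - 2 in Q[x]/(f).

Final answer: a · b ≡ -16·x - 2 (mod f(x))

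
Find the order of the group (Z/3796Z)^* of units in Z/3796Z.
|(Z/3796Z)^*| = 1728

(Z/3796Z)^* consists of the classes a with gcd(a, 3796) = 1, so its order is φ(3796). φ is multiplicative, with φ(p^e) = p^e − p^(e−1). Factorise 3796 = 2^2 · 13 · 73. Then
  φ(3796) = (2^2 − 2^1) · (13 − 1) · (73 − 1) = 2 · 12 · 72 = 1728.
Thus |(Z/3796Z)^*| = 1728.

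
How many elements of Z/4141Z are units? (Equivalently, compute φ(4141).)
An element a ∈ Z/4141Z is a unit iff gcd(a, 4141) = 1, so the number of units is φ(4141). φ is multiplicative, with φ(p^e) = p^e − p^(e−1). Factorise 4141 = 41 · 101. Then
  φ(4141) = (41 − 1) · (101 − 1) = 40 · 100 = 4000.

Final answer: Z/4141Z has φ(4141) = 4000 units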